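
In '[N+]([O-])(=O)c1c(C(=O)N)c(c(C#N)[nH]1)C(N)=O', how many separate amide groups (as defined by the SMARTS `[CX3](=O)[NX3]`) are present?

2

[CX3](=O)[NX3] is the SMARTS for an amide: a carbonyl carbon bonded to a trivalent nitrogen.
The molecule carries 2 separate instances of a primary amide (-C(=O)NH2) meeting every constraint; each maps to a distinct set of atoms, giving 2 matches.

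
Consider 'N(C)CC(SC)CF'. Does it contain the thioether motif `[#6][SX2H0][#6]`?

The pattern [#6][SX2H0][#6] describes an aliphatic sulfur bridging two carbons with no H on the sulfur — a thioether.
The molecule carries a methylthio ether (-SCH3), whose atoms satisfy every constraint of the query, so the pattern matches.

Yes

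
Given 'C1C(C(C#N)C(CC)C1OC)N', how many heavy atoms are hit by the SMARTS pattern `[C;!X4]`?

1

The query [C;!X4] means: aliphatic carbon that does not have four total connections.
Check the 12 heavy atoms by environment: 8× C (X4) → no; 1× C (X2) → match; 1× N (X1) → no; 1× N (X3) → no; 1× O (X2) → no.
That gives 1 matching atom.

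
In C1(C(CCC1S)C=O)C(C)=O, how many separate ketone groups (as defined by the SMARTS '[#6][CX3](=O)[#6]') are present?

[#6][CX3](=O)[#6] is the SMARTS for a ketone: a carbonyl carbon (no H) flanked by two carbons.
Exactly one fragment in the molecule meets all constraints, giving 1 match.

1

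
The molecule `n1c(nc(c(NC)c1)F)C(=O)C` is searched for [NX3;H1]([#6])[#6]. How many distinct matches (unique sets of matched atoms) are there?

1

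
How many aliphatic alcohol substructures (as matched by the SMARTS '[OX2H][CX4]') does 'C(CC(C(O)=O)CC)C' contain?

[OX2H][CX4] is the SMARTS for an aliphatic alcohol: a hydroxyl oxygen bound to an sp3 (X4) carbon.
The molecule has a carboxylic acid group (-C(=O)OH), but the -OH is on a CX3 carbonyl carbon, not a CX4 carbon; nothing else fits, so there are 0 matches.

0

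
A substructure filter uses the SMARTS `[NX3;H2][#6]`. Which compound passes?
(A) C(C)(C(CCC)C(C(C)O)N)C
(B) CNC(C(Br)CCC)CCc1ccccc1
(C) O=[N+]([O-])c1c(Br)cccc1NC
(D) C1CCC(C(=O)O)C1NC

A

[NX3;H2][#6] describes a trivalent nitrogen with two H attached to carbon (a primary amine).
(A) contains a primary amino group (-NH2), which satisfies every atom and bond constraint.
(B) has an N-methylamino group (-NHCH3) but the nitrogen bears two carbons and only one H (H1), not H2.
(C) has a nitro group (-[N+](=O)[O-]) but the nitrogen is [N+] with no H, not NX3H2.
(D) has an N-methylamino group (-NHCH3) but the nitrogen bears two carbons and only one H (H1), not H2.
So the answer is (A).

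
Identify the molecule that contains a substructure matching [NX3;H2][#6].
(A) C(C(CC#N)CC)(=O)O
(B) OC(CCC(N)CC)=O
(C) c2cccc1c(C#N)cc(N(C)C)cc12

[NX3;H2][#6] describes a trivalent nitrogen with two H attached to carbon (a primary amine).
(A) has a nitrile (-C#N) but the nitrogen is NX1 (triple-bonded), not NX3 with two H.
(B) contains a primary amino group (-NH2), which satisfies every atom and bond constraint.
(C) has a dimethylamino group (-N(CH3)2) but the nitrogen has H0, not H2.
So the answer is (B).

B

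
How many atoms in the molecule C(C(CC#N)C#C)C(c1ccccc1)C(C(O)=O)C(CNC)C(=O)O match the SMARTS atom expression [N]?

The query [N] means: uppercase N matches aliphatic (non-aromatic) nitrogen only.
Check the 25 heavy atoms by environment: 13× C → no; 2× N → match; 6× c (aromatic) → no; 4× O → no.
That gives 2 matching atoms.

2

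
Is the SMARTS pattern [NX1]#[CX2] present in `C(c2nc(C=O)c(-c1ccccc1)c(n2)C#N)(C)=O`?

Yes

The pattern [NX1]#[CX2] describes a nitrogen triple-bonded to a two-connected carbon — a nitrile.
The molecule carries a nitrile (-C#N), whose atoms satisfy every constraint of the query, so the pattern matches.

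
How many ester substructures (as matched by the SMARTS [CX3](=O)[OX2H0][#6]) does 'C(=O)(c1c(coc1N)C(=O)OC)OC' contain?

2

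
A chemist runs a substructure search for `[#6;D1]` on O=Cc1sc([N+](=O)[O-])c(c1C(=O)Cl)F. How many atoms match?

0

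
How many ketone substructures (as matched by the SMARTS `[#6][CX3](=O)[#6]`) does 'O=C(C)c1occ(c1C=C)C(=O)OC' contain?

[#6][CX3](=O)[#6] is the SMARTS for a ketone: a carbonyl carbon (no H) flanked by two carbons.
Exactly one fragment in the molecule meets all constraints, giving 1 match.

1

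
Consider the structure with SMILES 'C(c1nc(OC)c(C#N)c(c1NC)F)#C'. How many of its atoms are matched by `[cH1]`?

0

Check the 15 heavy atoms by environment: 1× n (aromatic, H0) → no; 5× c (aromatic, H0) → no; 1× F (H0) → no; 1× N (H1) → no; 2× C (H3) → no; 1× O (H0) → no; 2× C (H0) → no; 1× C (H1) → no; 1× N (H0) → no.
No environment satisfies the query, so 0 matching atoms.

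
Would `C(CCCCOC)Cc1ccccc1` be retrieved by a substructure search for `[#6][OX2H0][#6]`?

The pattern [#6][OX2H0][#6] describes an aliphatic oxygen bridging two carbons with no H on the oxygen — an ether.
The molecule carries a methoxy ether (-OCH3), whose atoms satisfy every constraint of the query, so the pattern matches.

Yes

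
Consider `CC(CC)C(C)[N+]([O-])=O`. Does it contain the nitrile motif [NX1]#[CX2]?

No

The pattern [NX1]#[CX2] describes a nitrogen triple-bonded to a two-connected carbon — a nitrile.
The closest candidate here is a nitro group (-[N+](=O)[O-]), but there is no C#N triple bond. No other fragment satisfies the full query, so there is no match.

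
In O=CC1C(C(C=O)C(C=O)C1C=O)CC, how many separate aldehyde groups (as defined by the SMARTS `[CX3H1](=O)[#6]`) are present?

4

[CX3H1](=O)[#6] is the SMARTS for an aldehyde: an sp2 carbon with one H, double-bonded to O and single-bonded to carbon.
The molecule carries 4 separate instances of an aldehyde (-CHO) meeting every constraint; each maps to a distinct set of atoms, giving 4 matches.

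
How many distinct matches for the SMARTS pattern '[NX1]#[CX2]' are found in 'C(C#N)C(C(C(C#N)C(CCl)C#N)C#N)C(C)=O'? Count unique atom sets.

4

[NX1]#[CX2] is the SMARTS for a nitrile: a nitrogen triple-bonded to a two-connected carbon.
The molecule carries 4 separate instances of a nitrile (-C#N) meeting every constraint; each maps to a distinct set of atoms, giving 4 matches.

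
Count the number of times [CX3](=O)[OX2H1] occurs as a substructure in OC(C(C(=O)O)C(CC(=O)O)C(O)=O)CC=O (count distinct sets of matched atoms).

[CX3](=O)[OX2H1] is the SMARTS for a carboxylic acid: an sp2 carbon double-bonded to O and single-bonded to an -OH oxygen.
The molecule carries 3 separate instances of a carboxylic acid group (-C(=O)OH) meeting every constraint; each maps to a distinct set of atoms, giving 3 matches.

3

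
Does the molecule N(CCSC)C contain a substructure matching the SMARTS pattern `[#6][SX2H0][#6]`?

Yes

The pattern [#6][SX2H0][#6] describes an aliphatic sulfur bridging two carbons with no H on the sulfur — a thioether.
The molecule carries a methylthio ether (-SCH3), whose atoms satisfy every constraint of the query, so the pattern matches.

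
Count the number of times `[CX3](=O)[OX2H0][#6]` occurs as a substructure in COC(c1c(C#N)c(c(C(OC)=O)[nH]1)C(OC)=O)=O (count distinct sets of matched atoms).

[CX3](=O)[OX2H0][#6] is the SMARTS for an ester: a carbonyl carbon bonded to an oxygen that is itself bonded to carbon (no H on that O).
The molecule carries 3 separate instances of a methyl-ester group (-C(=O)OCH3) meeting every constraint; each maps to a distinct set of atoms, giving 3 matches.

3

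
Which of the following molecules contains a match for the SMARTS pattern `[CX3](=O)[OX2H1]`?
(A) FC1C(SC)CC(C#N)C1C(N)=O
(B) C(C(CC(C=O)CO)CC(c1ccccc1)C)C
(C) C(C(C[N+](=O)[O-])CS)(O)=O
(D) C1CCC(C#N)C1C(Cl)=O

C

[CX3](=O)[OX2H1] describes an sp2 carbon double-bonded to O and single-bonded to an -OH oxygen (a carboxylic acid).
(A) has a primary amide (-C(=O)NH2) but the carbonyl is bonded to N, not to an -OH oxygen.
(B) has an aldehyde (-CHO) but there is no singly-bonded oxygen on the carbonyl carbon.
(C) contains a carboxylic acid group (-C(=O)OH), which satisfies every atom and bond constraint.
(D) has an acyl chloride (-C(=O)Cl) but the carbonyl is bonded to Cl, not to an -OH oxygen.
So the answer is (C).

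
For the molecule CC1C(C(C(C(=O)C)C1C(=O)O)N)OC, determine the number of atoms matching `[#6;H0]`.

Check the 15 heavy atoms by environment: 5× C (H1) → no; 1× N (H2) → no; 2× C (H0) → match; 3× O (H0) → no; 3× C (H3) → no; 1× O (H1) → no.
That gives 2 matching atoms.

2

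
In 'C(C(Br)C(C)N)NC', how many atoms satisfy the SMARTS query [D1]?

Check the 8 heavy atoms by environment: 1× C (D2) → no; 2× C (D3) → no; 2× C (D1) → match; 1× N (D1) → match; 1× N (D2) → no; 1× Br (D1) → match.
Summing the matching environments: 2 + 1 + 1 = 4 matching atoms.

4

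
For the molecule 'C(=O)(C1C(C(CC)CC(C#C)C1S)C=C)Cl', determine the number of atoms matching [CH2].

3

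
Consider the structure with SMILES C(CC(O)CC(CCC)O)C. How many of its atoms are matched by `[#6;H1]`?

2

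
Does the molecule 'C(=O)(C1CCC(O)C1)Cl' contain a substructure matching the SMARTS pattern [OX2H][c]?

The pattern [OX2H][c] describes a hydroxyl oxygen attached to an aromatic carbon — a phenol.
The closest candidate here is a hydroxyl group (-OH), but the -OH is on an aliphatic carbon, not an aromatic c. No other fragment satisfies the full query, so there is no match.

No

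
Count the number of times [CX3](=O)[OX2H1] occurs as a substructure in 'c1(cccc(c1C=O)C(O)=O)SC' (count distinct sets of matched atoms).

1

[CX3](=O)[OX2H1] is the SMARTS for a carboxylic acid: an sp2 carbon double-bonded to O and single-bonded to an -OH oxygen.
Exactly one fragment in the molecule meets all constraints, giving 1 match.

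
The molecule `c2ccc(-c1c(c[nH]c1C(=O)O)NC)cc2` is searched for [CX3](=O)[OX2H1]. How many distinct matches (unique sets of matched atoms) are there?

[CX3](=O)[OX2H1] is the SMARTS for a carboxylic acid: an sp2 carbon double-bonded to O and single-bonded to an -OH oxygen.
Exactly one fragment in the molecule meets all constraints, giving 1 match.

1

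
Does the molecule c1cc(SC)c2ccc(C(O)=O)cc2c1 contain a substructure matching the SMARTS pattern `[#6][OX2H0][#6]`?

No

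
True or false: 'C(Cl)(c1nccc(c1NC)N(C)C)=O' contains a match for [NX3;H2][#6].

The pattern [NX3;H2][#6] describes a trivalent nitrogen with two H attached to carbon — a primary amine.
The closest candidate here is a dimethylamino group (-N(CH3)2), but the nitrogen has H0, not H2. No other fragment satisfies the full query, so there is no match.

False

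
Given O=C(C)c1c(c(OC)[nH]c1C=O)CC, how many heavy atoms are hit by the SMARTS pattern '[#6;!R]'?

6

Check the 14 heavy atoms by environment: 1× n (aromatic, in 5-ring) → no; 4× c (aromatic, in 5-ring) → no; 3× O (acyclic) → no; 6× C (acyclic) → match.
That gives 6 matching atoms.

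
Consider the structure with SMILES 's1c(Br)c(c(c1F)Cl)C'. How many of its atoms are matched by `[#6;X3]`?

The query [#6;X3] means: any carbon (aromatic or not) with three total connections.
Check the 9 heavy atoms by environment: 1× s (aromatic, X2) → no; 4× c (aromatic, X3) → match; 1× Cl (X1) → no; 1× C (X4) → no; 1× Br (X1) → no; 1× F (X1) → no.
That gives 4 matching atoms.

4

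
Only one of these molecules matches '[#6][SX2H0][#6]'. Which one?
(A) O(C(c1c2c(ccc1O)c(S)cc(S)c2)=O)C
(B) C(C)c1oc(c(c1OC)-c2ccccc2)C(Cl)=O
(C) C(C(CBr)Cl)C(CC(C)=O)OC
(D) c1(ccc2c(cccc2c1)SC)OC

[#6][SX2H0][#6] describes an aliphatic sulfur bridging two carbons with no H on the sulfur (a thioether).
(A) has a thiol (-SH) but the sulfur has H1, not H0 bridging two carbons.
(B) has a methoxy ether (-OCH3) but the bridging atom is O, not S.
(C) has a methoxy ether (-OCH3) but the bridging atom is O, not S.
(D) contains a methylthio ether (-SCH3), which satisfies every atom and bond constraint.
So the answer is (D).

D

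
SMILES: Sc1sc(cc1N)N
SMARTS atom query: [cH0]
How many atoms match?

Check the 8 heavy atoms by environment: 1× s (aromatic, H0) → no; 3× c (aromatic, H0) → match; 1× c (aromatic, H1) → no; 1× S (H1) → no; 2× N (H2) → no.
That gives 3 matching atoms.

3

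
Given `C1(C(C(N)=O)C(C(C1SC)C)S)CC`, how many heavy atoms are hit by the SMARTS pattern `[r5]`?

5

Check the 14 heavy atoms by environment: 5× C (in 5-ring) → match; 2× S (acyclic) → no; 5× C (acyclic) → no; 1× O (acyclic) → no; 1× N (acyclic) → no.
That gives 5 matching atoms.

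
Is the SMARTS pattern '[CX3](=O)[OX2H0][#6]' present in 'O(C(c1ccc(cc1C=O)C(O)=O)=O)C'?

Yes

The pattern [CX3](=O)[OX2H0][#6] describes a carbonyl carbon bonded to an oxygen that is itself bonded to carbon (no H on that O) — an ester.
The molecule carries a methyl-ester group (-C(=O)OCH3), whose atoms satisfy every constraint of the query, so the pattern matches.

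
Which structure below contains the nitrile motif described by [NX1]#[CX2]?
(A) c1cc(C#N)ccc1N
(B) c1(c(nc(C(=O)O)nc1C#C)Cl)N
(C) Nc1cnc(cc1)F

[NX1]#[CX2] describes a nitrogen triple-bonded to a two-connected carbon (a nitrile).
(A) contains a nitrile (-C#N), which satisfies every atom and bond constraint.
(B) has a primary amino group (-NH2) but the nitrogen is NX3 (three connections), not NX1 triple-bonded.
(C) has a primary amino group (-NH2) but the nitrogen is NX3 (three connections), not NX1 triple-bonded.
So the answer is (A).

A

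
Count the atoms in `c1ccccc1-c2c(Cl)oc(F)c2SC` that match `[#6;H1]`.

5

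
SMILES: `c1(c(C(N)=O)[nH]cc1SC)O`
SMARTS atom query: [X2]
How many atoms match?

Check the 11 heavy atoms by environment: 1× n (aromatic, X3) → no; 4× c (aromatic, X3) → no; 1× O (X2) → match; 1× S (X2) → match; 1× C (X4) → no; 1× C (X3) → no; 1× O (X1) → no; 1× N (X3) → no.
Summing the matching environments: 1 + 1 = 2 matching atoms.

2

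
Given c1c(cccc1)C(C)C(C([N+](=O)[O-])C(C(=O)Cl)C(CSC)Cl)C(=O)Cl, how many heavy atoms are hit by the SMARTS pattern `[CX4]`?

8

The query [CX4] means: C with X4: aliphatic carbon with exactly 4 total connections (bonds + H).
Check the 25 heavy atoms by environment: 8× C (X4) → match; 6× c (aromatic, X3) → no; 2× C (X3) → no; 3× O (X1) → no; 3× Cl (X1) → no; 1× N (charge +1, X3) → no; 1× O (charge -1, X1) → no; 1× S (X2) → no.
That gives 8 matching atoms.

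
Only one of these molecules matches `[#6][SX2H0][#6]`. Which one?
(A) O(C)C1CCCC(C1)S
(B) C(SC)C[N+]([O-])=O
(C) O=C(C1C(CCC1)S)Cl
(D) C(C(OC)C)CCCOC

[#6][SX2H0][#6] describes an aliphatic sulfur bridging two carbons with no H on the sulfur (a thioether).
(A) has a thiol (-SH) but the sulfur has H1, not H0 bridging two carbons.
(B) contains a methylthio ether (-SCH3), which satisfies every atom and bond constraint.
(C) has a thiol (-SH) but the sulfur has H1, not H0 bridging two carbons.
(D) has a methoxy ether (-OCH3) but the bridging atom is O, not S.
So the answer is (B).

B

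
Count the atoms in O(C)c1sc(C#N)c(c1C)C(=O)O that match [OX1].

1

The query [OX1] means: aliphatic oxygen with one total connection — typically a carbonyl =O or an oxide.
Check the 13 heavy atoms by environment: 1× s (aromatic, X2) → no; 4× c (aromatic, X3) → no; 1× C (X3) → no; 1× O (X1) → match; 2× O (X2) → no; 1× C (X2) → no; 1× N (X1) → no; 2× C (X4) → no.
That gives 1 matching atom.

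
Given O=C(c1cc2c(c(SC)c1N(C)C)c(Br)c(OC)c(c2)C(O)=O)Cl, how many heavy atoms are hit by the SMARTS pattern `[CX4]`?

4

The query [CX4] means: C with X4: aliphatic carbon with exactly 4 total connections (bonds + H).
Check the 24 heavy atoms by environment: 10× c (aromatic, X3) → no; 1× N (X3) → no; 4× C (X4) → match; 2× C (X3) → no; 2× O (X1) → no; 2× O (X2) → no; 1× Br (X1) → no; 1× Cl (X1) → no; 1× S (X2) → no.
That gives 4 matching atoms.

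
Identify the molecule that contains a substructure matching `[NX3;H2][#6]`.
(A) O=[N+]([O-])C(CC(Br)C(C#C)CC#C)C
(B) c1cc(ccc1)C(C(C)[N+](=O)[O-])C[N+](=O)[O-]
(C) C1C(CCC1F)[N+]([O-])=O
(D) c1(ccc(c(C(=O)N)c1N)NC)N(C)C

D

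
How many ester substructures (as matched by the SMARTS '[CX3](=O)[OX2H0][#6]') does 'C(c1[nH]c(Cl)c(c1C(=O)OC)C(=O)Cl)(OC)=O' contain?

2

[CX3](=O)[OX2H0][#6] is the SMARTS for an ester: a carbonyl carbon bonded to an oxygen that is itself bonded to carbon (no H on that O).
The molecule carries 2 separate instances of a methyl-ester group (-C(=O)OCH3) meeting every constraint; each maps to a distinct set of atoms, giving 2 matches.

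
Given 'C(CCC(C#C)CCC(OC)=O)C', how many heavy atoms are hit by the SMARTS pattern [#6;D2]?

6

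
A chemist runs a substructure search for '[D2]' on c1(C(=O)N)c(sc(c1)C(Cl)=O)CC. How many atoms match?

3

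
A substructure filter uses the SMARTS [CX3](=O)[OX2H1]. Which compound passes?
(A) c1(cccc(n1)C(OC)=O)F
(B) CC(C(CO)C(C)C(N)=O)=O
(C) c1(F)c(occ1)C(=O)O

[CX3](=O)[OX2H1] describes an sp2 carbon double-bonded to O and single-bonded to an -OH oxygen (a carboxylic acid).
(A) has a methyl-ester group (-C(=O)OCH3) but the singly-bonded O has no H (OX2H0, not OX2H1).
(B) has a primary amide (-C(=O)NH2) but the carbonyl is bonded to N, not to an -OH oxygen.
(C) contains a carboxylic acid group (-C(=O)OH), which satisfies every atom and bond constraint.
So the answer is (C).

C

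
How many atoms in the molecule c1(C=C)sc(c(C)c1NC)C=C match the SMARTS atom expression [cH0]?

4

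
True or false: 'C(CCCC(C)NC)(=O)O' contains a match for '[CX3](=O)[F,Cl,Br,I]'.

False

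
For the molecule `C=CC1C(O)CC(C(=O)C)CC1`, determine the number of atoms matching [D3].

4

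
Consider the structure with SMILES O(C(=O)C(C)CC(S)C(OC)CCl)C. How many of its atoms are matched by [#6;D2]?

2

The query [#6;D2] means: any carbon bonded to exactly two heavy atoms.
Check the 14 heavy atoms by environment: 2× C (D2) → match; 4× C (D3) → no; 3× C (D1) → no; 1× S (D1) → no; 2× O (D2) → no; 1× O (D1) → no; 1× Cl (D1) → no.
That gives 2 matching atoms.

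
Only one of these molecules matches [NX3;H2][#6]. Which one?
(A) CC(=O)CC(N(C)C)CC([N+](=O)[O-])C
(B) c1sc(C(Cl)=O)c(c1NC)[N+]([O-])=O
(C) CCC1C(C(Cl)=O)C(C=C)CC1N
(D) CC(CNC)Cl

[NX3;H2][#6] describes a trivalent nitrogen with two H attached to carbon (a primary amine).
(A) has a nitro group (-[N+](=O)[O-]) but the nitrogen is [N+] with no H, not NX3H2.
(B) has an N-methylamino group (-NHCH3) but the nitrogen bears two carbons and only one H (H1), not H2.
(C) contains a primary amino group (-NH2), which satisfies every atom and bond constraint.
(D) has an N-methylamino group (-NHCH3) but the nitrogen bears two carbons and only one H (H1), not H2.
So the answer is (C).

C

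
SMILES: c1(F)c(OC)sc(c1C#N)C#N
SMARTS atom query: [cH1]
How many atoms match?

The query [cH1] means: aromatic carbon bearing exactly one hydrogen.
Check the 12 heavy atoms by environment: 1× s (aromatic, H0) → no; 4× c (aromatic, H0) → no; 1× F (H0) → no; 1× O (H0) → no; 1× C (H3) → no; 2× C (H0) → no; 2× N (H0) → no.
No environment satisfies the query, so 0 matching atoms.

0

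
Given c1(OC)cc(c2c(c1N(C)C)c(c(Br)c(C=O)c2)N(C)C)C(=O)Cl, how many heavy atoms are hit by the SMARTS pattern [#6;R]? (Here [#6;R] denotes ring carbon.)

10

The query [#6;R] means: carbon that is part of a ring.
Check the 24 heavy atoms by environment: 10× c (aromatic, in 6-ring) → match; 2× N (acyclic) → no; 7× C (acyclic) → no; 3× O (acyclic) → no; 1× Br (acyclic) → no; 1× Cl (acyclic) → no.
That gives 10 matching atoms.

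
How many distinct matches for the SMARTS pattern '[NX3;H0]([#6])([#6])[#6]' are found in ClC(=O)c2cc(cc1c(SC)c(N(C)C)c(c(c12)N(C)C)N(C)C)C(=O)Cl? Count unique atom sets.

3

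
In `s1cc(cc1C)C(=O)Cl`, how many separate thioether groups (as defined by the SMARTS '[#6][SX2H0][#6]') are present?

0

[#6][SX2H0][#6] is the SMARTS for a thioether: an aliphatic sulfur bridging two carbons with no H on the sulfur.
No fragment in the molecule satisfies every constraint, giving 0 matches.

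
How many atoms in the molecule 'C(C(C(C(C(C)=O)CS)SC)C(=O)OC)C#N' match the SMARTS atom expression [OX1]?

The query [OX1] means: aliphatic oxygen with one total connection — typically a carbonyl =O or an oxide.
Check the 17 heavy atoms by environment: 8× C (X4) → no; 2× C (X3) → no; 2× O (X1) → match; 2× S (X2) → no; 1× C (X2) → no; 1× N (X1) → no; 1× O (X2) → no.
That gives 2 matching atoms.

2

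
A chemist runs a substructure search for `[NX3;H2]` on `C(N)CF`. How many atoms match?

Check the 4 heavy atoms by environment: 2× C (H2, X4) → no; 1× F (H0, X1) → no; 1× N (H2, X3) → match.
That gives 1 matching atom.

1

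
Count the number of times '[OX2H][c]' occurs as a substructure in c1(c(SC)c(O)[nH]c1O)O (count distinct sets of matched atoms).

3

[OX2H][c] is the SMARTS for a phenol: a hydroxyl oxygen attached to an aromatic carbon.
The molecule carries 3 separate instances of a hydroxyl group (-OH) meeting every constraint; each maps to a distinct set of atoms, giving 3 matches.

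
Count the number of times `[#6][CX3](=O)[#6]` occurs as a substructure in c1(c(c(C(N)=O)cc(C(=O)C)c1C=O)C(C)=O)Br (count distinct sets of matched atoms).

2

[#6][CX3](=O)[#6] is the SMARTS for a ketone: a carbonyl carbon (no H) flanked by two carbons.
The molecule carries 2 separate instances of an acetyl/ketone group (-C(=O)CH3) meeting every constraint; each maps to a distinct set of atoms, giving 2 matches.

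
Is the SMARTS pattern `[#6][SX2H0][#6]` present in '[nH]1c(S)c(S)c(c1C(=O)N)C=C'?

The pattern [#6][SX2H0][#6] describes an aliphatic sulfur bridging two carbons with no H on the sulfur — a thioether.
The closest candidate here is a thiol (-SH), but the sulfur has H1, not H0 bridging two carbons. No other fragment satisfies the full query, so there is no match.

No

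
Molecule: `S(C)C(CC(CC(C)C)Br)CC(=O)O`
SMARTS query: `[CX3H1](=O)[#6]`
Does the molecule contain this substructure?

The pattern [CX3H1](=O)[#6] describes an sp2 carbon with one H, double-bonded to O and single-bonded to carbon — an aldehyde.
The closest candidate here is a carboxylic acid group (-C(=O)OH), but the carbonyl carbon has H0 and is bonded to O, not H1. No other fragment satisfies the full query, so there is no match.

No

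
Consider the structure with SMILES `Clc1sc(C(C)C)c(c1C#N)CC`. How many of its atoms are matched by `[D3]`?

5

The query [D3] means: atom with exactly three heavy-atom neighbours.
Check the 13 heavy atoms by environment: 1× s (aromatic, D2) → no; 4× c (aromatic, D3) → match; 1× Cl (D1) → no; 1× C (D3) → match; 3× C (D1) → no; 2× C (D2) → no; 1× N (D1) → no.
Summing the matching environments: 4 + 1 = 5 matching atoms.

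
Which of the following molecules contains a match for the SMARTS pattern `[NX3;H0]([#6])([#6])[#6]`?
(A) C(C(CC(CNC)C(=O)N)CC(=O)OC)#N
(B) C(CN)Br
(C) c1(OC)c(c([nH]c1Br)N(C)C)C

C

[NX3;H0]([#6])([#6])[#6] describes a trivalent nitrogen with no H, bonded to three carbons (a tertiary amine).
(A) has a primary amide (-C(=O)NH2) but the amide nitrogen has H2 and only one carbon neighbour.
(B) has a primary amino group (-NH2) but the nitrogen has H2, not H0 with three carbons.
(C) contains a dimethylamino group (-N(CH3)2), which satisfies every atom and bond constraint.
So the answer is (C).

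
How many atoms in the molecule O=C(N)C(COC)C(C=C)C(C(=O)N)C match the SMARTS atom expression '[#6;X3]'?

4

Check the 15 heavy atoms by environment: 6× C (X4) → no; 4× C (X3) → match; 2× O (X1) → no; 2× N (X3) → no; 1× O (X2) → no.
That gives 4 matching atoms.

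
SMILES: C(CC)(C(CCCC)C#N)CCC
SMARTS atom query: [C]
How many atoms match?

The query [C] means: uppercase C matches aliphatic (non-aromatic) carbon only.
Check the 13 heavy atoms by environment: 12× C → match; 1× N → no.
That gives 12 matching atoms.

12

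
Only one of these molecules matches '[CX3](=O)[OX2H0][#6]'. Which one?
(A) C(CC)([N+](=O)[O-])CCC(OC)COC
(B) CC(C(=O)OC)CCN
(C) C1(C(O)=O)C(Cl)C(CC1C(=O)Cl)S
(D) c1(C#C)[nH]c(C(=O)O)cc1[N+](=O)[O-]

[CX3](=O)[OX2H0][#6] describes a carbonyl carbon bonded to an oxygen that is itself bonded to carbon (no H on that O) (an ester).
(A) has a methoxy ether (-OCH3) but the ether oxygen is not adjacent to a C=O carbon.
(B) contains a methyl-ester group (-C(=O)OCH3), which satisfies every atom and bond constraint.
(C) has a carboxylic acid group (-C(=O)OH) but the singly-bonded O carries H (OX2H1, not H0).
(D) has a carboxylic acid group (-C(=O)OH) but the singly-bonded O carries H (OX2H1, not H0).
So the answer is (B).

B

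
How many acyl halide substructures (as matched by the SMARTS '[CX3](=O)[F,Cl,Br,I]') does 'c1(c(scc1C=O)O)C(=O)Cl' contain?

1

[CX3](=O)[F,Cl,Br,I] is the SMARTS for an acyl halide: a carbonyl carbon bonded to a halogen.
Exactly one fragment in the molecule meets all constraints, giving 1 match.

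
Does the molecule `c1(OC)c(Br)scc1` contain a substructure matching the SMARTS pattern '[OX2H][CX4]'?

No

The pattern [OX2H][CX4] describes a hydroxyl oxygen bound to an sp3 (X4) carbon — an aliphatic alcohol.
The closest candidate here is a methoxy ether (-OCH3), but the oxygen has H0 (ether), not H1. No other fragment satisfies the full query, so there is no match.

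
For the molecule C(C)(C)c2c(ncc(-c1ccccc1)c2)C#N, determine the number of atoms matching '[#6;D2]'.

8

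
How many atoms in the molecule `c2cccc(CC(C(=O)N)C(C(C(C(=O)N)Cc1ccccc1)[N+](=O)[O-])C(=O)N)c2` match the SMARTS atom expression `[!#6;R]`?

Check the 30 heavy atoms by environment: 9× C (acyclic) → no; 12× c (aromatic, in 6-ring) → no; 4× O (acyclic) → no; 3× N (acyclic) → no; 1× N (charge +1, acyclic) → no; 1× O (charge -1, acyclic) → no.
No environment satisfies the query, so 0 matching atoms.

0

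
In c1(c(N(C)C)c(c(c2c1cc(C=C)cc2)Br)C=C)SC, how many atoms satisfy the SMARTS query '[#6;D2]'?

5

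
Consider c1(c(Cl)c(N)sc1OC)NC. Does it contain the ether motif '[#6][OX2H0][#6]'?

The pattern [#6][OX2H0][#6] describes an aliphatic oxygen bridging two carbons with no H on the oxygen — an ether.
The molecule carries a methoxy ether (-OCH3), whose atoms satisfy every constraint of the query, so the pattern matches.

Yes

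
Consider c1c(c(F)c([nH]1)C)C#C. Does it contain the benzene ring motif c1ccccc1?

The pattern c1ccccc1 describes six aromatic carbons in a ring — a benzene ring.
The closest candidate here is a methyl group (-CH3), but no six-membered all-carbon aromatic ring is present. No other fragment satisfies the full query, so there is no match.

No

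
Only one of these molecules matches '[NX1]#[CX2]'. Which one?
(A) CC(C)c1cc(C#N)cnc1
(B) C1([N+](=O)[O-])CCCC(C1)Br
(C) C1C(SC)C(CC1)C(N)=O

A

[NX1]#[CX2] describes a nitrogen triple-bonded to a two-connected carbon (a nitrile).
(A) contains a nitrile (-C#N), which satisfies every atom and bond constraint.
(B) has a nitro group (-[N+](=O)[O-]) but there is no C#N triple bond.
(C) has a primary amide (-C(=O)NH2) but the nitrogen is NX3, not NX1.
So the answer is (A).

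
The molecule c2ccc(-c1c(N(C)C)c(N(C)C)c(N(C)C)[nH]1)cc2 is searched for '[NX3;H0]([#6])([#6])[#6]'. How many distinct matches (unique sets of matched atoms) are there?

3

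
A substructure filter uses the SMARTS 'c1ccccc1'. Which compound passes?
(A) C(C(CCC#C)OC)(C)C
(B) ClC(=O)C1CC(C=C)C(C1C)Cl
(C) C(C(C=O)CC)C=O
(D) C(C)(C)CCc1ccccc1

c1ccccc1 describes six aromatic carbons in a ring (a benzene ring).
(A) has a methyl group (-CH3) but no six-membered all-carbon aromatic ring is present.
(B) has a methyl group (-CH3) but no six-membered all-carbon aromatic ring is present.
(C) has a methyl group (-CH3) but no six-membered all-carbon aromatic ring is present.
(D) contains a phenyl ring, which satisfies every atom and bond constraint.
So the answer is (D).

D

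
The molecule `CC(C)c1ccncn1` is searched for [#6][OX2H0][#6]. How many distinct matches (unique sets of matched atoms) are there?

0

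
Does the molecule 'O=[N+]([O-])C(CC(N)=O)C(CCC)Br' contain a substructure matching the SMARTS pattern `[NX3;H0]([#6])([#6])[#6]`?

No

The pattern [NX3;H0]([#6])([#6])[#6] describes a trivalent nitrogen with no H, bonded to three carbons — a tertiary amine.
The closest candidate here is a primary amide (-C(=O)NH2), but the amide nitrogen has H2 and only one carbon neighbour. No other fragment satisfies the full query, so there is no match.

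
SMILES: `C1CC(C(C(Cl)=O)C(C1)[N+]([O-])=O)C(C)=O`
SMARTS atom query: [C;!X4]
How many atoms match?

Check the 15 heavy atoms by environment: 7× C (X4) → no; 2× C (X3) → match; 3× O (X1) → no; 1× Cl (X1) → no; 1× N (charge +1, X3) → no; 1× O (charge -1, X1) → no.
That gives 2 matching atoms.

2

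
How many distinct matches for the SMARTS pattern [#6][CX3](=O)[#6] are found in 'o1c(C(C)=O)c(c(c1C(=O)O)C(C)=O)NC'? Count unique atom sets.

[#6][CX3](=O)[#6] is the SMARTS for a ketone: a carbonyl carbon (no H) flanked by two carbons.
The molecule carries 2 separate instances of an acetyl/ketone group (-C(=O)CH3) meeting every constraint; each maps to a distinct set of atoms, giving 2 matches.

2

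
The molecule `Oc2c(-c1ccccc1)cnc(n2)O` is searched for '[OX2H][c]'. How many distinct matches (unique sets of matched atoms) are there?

2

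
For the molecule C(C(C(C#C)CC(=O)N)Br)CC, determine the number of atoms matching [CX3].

1

The query [CX3] means: C with X3: aliphatic carbon with exactly 3 total connections.
Check the 12 heavy atoms by environment: 6× C (X4) → no; 2× C (X2) → no; 1× Br (X1) → no; 1× C (X3) → match; 1× O (X1) → no; 1× N (X3) → no.
That gives 1 matching atom.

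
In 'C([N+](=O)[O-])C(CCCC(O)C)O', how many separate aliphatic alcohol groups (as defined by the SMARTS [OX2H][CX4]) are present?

2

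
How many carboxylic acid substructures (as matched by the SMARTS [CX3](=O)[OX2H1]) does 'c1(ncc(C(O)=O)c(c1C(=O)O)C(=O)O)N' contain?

3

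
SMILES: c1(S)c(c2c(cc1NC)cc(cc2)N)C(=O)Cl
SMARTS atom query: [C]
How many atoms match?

The query [C] means: uppercase C matches aliphatic (non-aromatic) carbon only.
Check the 17 heavy atoms by environment: 10× c (aromatic) → no; 1× S → no; 2× C → match; 1× O → no; 1× Cl → no; 2× N → no.
That gives 2 matching atoms.

2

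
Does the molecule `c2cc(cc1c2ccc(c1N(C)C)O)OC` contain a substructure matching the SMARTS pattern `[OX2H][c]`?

Yes

The pattern [OX2H][c] describes a hydroxyl oxygen attached to an aromatic carbon — a phenol.
The molecule carries a hydroxyl group (-OH), whose atoms satisfy every constraint of the query, so the pattern matches.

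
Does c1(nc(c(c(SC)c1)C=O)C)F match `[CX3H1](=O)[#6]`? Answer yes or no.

Yes

The pattern [CX3H1](=O)[#6] describes an sp2 carbon with one H, double-bonded to O and single-bonded to carbon — an aldehyde.
The molecule carries an aldehyde (-CHO), whose atoms satisfy every constraint of the query, so the pattern matches.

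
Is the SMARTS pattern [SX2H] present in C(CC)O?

No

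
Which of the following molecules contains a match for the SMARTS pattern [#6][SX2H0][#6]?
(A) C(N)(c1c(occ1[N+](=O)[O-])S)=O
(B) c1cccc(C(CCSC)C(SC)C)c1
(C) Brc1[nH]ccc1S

B

[#6][SX2H0][#6] describes an aliphatic sulfur bridging two carbons with no H on the sulfur (a thioether).
(A) has a thiol (-SH) but the sulfur has H1, not H0 bridging two carbons.
(B) contains a methylthio ether (-SCH3), which satisfies every atom and bond constraint.
(C) has a thiol (-SH) but the sulfur has H1, not H0 bridging two carbons.
So the answer is (B).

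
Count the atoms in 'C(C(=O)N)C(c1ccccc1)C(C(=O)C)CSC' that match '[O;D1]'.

Check the 18 heavy atoms by environment: 2× C (D2) → no; 4× C (D3) → no; 1× S (D2) → no; 2× C (D1) → no; 2× O (D1) → match; 1× N (D1) → no; 1× c (aromatic, D3) → no; 5× c (aromatic, D2) → no.
That gives 2 matching atoms.

2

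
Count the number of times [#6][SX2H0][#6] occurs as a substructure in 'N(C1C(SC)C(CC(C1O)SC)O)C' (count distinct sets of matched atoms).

[#6][SX2H0][#6] is the SMARTS for a thioether: an aliphatic sulfur bridging two carbons with no H on the sulfur.
The molecule carries 2 separate instances of a methylthio ether (-SCH3) meeting every constraint; each maps to a distinct set of atoms, giving 2 matches.

2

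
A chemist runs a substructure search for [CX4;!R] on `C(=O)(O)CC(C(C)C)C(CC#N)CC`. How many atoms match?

The query [CX4;!R] means: aliphatic carbon with four total connections, not in a ring.
Check the 14 heavy atoms by environment: 9× C (X4, acyclic) → match; 1× C (X3, acyclic) → no; 1× O (X1, acyclic) → no; 1× O (X2, acyclic) → no; 1× C (X2, acyclic) → no; 1× N (X1, acyclic) → no.
That gives 9 matching atoms.

9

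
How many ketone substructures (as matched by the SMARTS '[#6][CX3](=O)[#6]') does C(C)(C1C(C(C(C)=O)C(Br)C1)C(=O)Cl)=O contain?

2

[#6][CX3](=O)[#6] is the SMARTS for a ketone: a carbonyl carbon (no H) flanked by two carbons.
The molecule carries 2 separate instances of an acetyl/ketone group (-C(=O)CH3) meeting every constraint; each maps to a distinct set of atoms, giving 2 matches.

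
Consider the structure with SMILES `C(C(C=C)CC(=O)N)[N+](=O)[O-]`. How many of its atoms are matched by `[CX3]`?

3

The query [CX3] means: C with X3: aliphatic carbon with exactly 3 total connections.
Check the 11 heavy atoms by environment: 3× C (X4) → no; 3× C (X3) → match; 2× O (X1) → no; 1× N (X3) → no; 1× N (charge +1, X3) → no; 1× O (charge -1, X1) → no.
That gives 3 matching atoms.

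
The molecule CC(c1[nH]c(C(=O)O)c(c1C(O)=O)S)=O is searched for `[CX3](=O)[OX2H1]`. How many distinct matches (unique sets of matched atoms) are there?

2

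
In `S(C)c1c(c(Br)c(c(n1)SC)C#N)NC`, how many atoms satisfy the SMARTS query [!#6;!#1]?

6

The query [!#6;!#1] means: not carbon and not hydrogen — any heteroatom.
Check the 15 heavy atoms by environment: 1× n (aromatic) → match; 5× c (aromatic) → no; 4× C → no; 2× N → match; 2× S → match; 1× Br → match.
Summing the matching environments: 1 + 2 + 2 + 1 = 6 matching atoms.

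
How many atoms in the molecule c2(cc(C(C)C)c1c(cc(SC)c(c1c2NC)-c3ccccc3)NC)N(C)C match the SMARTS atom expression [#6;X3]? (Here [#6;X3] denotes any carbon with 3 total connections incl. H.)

Check the 28 heavy atoms by environment: 16× c (aromatic, X3) → match; 1× S (X2) → no; 8× C (X4) → no; 3× N (X3) → no.
That gives 16 matching atoms.

16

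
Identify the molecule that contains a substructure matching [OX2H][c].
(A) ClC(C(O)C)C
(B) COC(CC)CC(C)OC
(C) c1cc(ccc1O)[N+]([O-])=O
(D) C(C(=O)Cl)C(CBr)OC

[OX2H][c] describes a hydroxyl oxygen attached to an aromatic carbon (a phenol).
(A) has a hydroxyl group (-OH) but the -OH is on an aliphatic carbon, not an aromatic c.
(B) has a methoxy ether (-OCH3) but the oxygen has H0, not H1.
(C) contains a hydroxyl group (-OH), which satisfies every atom and bond constraint.
(D) has a methoxy ether (-OCH3) but the oxygen has H0, not H1.
So the answer is (C).

C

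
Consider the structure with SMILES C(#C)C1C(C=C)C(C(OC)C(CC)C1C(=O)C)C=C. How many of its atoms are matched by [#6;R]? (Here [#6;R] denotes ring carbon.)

6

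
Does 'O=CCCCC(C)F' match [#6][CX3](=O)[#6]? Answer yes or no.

The pattern [#6][CX3](=O)[#6] describes a carbonyl carbon (no H) flanked by two carbons — a ketone.
The closest candidate here is an aldehyde (-CHO), but the carbonyl carbon has H1, so it is not flanked by two carbons. No other fragment satisfies the full query, so there is no match.

No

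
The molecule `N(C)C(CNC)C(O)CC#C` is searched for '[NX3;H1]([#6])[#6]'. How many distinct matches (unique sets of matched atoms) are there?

2

[NX3;H1]([#6])[#6] is the SMARTS for a secondary amine: a trivalent nitrogen with one H, bonded to two carbons.
The molecule carries 2 separate instances of an N-methylamino group (-NHCH3) meeting every constraint; each maps to a distinct set of atoms, giving 2 matches.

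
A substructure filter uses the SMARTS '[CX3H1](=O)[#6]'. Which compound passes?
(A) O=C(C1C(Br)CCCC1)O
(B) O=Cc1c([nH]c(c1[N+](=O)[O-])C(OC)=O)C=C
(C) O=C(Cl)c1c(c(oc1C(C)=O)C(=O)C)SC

[CX3H1](=O)[#6] describes an sp2 carbon with one H, double-bonded to O and single-bonded to carbon (an aldehyde).
(A) has a carboxylic acid group (-C(=O)OH) but the carbonyl carbon has H0 and is bonded to O, not H1.
(B) contains an aldehyde (-CHO), which satisfies every atom and bond constraint.
(C) has an acetyl/ketone group (-C(=O)CH3) but the carbonyl carbon has H0 (two carbon neighbours), not H1.
So the answer is (B).

B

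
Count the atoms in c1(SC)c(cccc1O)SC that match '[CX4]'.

2

The query [CX4] means: C with X4: aliphatic carbon with exactly 4 total connections (bonds + H).
Check the 11 heavy atoms by environment: 6× c (aromatic, X3) → no; 2× S (X2) → no; 2× C (X4) → match; 1× O (X2) → no.
That gives 2 matching atoms.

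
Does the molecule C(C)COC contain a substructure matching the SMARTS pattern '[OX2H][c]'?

The pattern [OX2H][c] describes a hydroxyl oxygen attached to an aromatic carbon — a phenol.
The closest candidate here is a methoxy ether (-OCH3), but the oxygen has H0, not H1. No other fragment satisfies the full query, so there is no match.

No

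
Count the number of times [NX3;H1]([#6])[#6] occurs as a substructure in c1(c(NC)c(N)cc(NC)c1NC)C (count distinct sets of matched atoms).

3

[NX3;H1]([#6])[#6] is the SMARTS for a secondary amine: a trivalent nitrogen with one H, bonded to two carbons.
The molecule carries 3 separate instances of an N-methylamino group (-NHCH3) meeting every constraint; each maps to a distinct set of atoms, giving 3 matches.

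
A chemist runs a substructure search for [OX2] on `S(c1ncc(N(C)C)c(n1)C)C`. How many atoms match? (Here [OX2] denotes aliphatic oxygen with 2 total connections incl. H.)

0

The query [OX2] means: aliphatic oxygen with two total connections — ether, hydroxyl, or ester single-bond O.
Check the 12 heavy atoms by environment: 2× n (aromatic, X2) → no; 4× c (aromatic, X3) → no; 4× C (X4) → no; 1× N (X3) → no; 1× S (X2) → no.
No environment satisfies the query, so 0 matching atoms.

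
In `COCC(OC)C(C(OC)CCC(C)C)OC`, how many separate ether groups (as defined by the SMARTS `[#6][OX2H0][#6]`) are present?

4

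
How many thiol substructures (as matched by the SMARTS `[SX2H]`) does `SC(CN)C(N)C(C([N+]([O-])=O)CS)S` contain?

3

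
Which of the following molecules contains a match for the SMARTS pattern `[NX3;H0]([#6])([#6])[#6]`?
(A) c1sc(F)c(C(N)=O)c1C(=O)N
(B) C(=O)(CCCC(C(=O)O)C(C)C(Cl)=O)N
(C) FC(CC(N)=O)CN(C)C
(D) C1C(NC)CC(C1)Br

[NX3;H0]([#6])([#6])[#6] describes a trivalent nitrogen with no H, bonded to three carbons (a tertiary amine).
(A) has a primary amide (-C(=O)NH2) but the amide nitrogen has H2 and only one carbon neighbour.
(B) has a primary amide (-C(=O)NH2) but the amide nitrogen has H2 and only one carbon neighbour.
(C) contains a dimethylamino group (-N(CH3)2), which satisfies every atom and bond constraint.
(D) has an N-methylamino group (-NHCH3) but the nitrogen still has one H (H1), not H0.
So the answer is (C).

C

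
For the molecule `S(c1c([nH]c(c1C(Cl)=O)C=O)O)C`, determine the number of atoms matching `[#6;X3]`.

The query [#6;X3] means: any carbon (aromatic or not) with three total connections.
Check the 13 heavy atoms by environment: 1× n (aromatic, X3) → no; 4× c (aromatic, X3) → match; 1× O (X2) → no; 1× S (X2) → no; 1× C (X4) → no; 2× C (X3) → match; 2× O (X1) → no; 1× Cl (X1) → no.
Summing the matching environments: 4 + 2 = 6 matching atoms.

6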